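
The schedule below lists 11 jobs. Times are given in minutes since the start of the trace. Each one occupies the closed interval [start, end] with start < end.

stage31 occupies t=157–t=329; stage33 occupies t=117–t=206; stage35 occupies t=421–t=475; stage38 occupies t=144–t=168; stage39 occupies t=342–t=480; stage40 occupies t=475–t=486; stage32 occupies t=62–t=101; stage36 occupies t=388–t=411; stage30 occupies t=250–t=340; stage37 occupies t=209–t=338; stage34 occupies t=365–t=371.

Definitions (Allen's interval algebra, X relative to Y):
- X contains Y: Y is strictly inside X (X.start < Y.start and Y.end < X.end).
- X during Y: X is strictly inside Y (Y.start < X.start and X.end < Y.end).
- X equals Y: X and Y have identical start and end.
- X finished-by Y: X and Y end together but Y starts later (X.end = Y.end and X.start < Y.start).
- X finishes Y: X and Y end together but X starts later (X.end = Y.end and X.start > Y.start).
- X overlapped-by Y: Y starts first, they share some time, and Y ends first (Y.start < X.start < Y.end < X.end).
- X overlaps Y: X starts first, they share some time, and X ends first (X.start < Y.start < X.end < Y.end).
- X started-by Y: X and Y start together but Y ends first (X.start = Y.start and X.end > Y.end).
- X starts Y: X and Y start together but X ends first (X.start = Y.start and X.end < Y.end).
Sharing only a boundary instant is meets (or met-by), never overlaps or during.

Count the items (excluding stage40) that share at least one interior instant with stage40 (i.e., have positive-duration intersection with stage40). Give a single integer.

1

Target stage40 = [t=475, t=486].
stage30 [t=250, t=340] → before → no.
stage31 [t=157, t=329] → before → no.
stage32 [t=62, t=101] → before → no.
stage33 [t=117, t=206] → before → no.
stage34 [t=365, t=371] → before → no.
stage35 [t=421, t=475] → meets → no.
stage36 [t=388, t=411] → before → no.
stage37 [t=209, t=338] → before → no.
stage38 [t=144, t=168] → before → no.
stage39 [t=342, t=480] → overlaps → counts.
Total: 1.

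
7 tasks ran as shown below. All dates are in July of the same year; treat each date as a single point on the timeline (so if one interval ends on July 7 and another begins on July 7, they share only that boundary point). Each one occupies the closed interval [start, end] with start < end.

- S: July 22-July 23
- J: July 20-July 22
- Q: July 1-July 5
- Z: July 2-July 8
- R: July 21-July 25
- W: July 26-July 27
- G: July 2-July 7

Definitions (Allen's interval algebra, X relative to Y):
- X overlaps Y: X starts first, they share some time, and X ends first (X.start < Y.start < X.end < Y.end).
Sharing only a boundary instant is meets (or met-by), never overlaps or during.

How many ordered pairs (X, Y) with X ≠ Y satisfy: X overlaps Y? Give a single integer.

3

Checking all 42 ordered pairs for relation 'overlaps'; matching pairs in alphabetical order:
(J, R): J overlaps R ✓
(Q, G): Q overlaps G ✓
(Q, Z): Q overlaps Z ✓
Count: 3.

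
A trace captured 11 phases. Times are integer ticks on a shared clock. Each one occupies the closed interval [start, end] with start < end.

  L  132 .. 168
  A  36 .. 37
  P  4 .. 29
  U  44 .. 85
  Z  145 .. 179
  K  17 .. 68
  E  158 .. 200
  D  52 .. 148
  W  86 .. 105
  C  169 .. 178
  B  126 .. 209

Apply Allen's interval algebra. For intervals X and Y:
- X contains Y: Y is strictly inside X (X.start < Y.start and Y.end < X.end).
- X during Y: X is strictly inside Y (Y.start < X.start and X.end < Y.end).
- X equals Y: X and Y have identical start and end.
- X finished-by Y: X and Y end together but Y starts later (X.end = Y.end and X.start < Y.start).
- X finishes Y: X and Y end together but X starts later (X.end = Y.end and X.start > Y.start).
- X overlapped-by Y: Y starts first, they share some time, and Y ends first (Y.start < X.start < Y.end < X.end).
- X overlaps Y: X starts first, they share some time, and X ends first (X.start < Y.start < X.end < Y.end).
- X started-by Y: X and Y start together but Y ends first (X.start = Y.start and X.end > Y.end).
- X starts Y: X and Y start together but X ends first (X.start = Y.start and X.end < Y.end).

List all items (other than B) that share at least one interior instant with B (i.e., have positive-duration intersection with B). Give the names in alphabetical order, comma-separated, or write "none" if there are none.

Target B = [126, 209].
A [36, 37] → before → no.
C [169, 178] → during → yes.
D [52, 148] → overlaps → yes.
E [158, 200] → during → yes.
K [17, 68] → before → no.
L [132, 168] → during → yes.
P [4, 29] → before → no.
U [44, 85] → before → no.
W [86, 105] → before → no.
Z [145, 179] → during → yes.
Result: C, D, E, L, Z.

C, D, E, L, Z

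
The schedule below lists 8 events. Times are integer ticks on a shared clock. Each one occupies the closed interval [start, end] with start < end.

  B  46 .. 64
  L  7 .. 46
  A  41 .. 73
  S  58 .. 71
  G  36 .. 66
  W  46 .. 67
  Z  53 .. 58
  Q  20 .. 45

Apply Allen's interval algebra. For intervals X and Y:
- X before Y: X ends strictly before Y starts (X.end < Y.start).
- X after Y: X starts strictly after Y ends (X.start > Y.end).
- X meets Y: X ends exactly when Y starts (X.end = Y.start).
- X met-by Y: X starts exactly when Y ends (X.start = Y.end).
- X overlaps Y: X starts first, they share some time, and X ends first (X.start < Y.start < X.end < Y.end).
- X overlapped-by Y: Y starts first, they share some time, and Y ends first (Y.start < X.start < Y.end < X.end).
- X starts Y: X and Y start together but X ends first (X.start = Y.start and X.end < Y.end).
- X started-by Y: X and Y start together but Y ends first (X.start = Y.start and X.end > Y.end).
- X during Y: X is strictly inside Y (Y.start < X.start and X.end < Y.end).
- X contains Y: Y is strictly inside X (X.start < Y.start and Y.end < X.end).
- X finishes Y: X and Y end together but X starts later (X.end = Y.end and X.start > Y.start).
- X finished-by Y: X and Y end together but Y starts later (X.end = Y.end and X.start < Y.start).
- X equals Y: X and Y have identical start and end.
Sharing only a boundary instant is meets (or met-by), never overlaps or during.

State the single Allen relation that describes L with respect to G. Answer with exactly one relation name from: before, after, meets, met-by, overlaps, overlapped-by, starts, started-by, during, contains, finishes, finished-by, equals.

L = [7, 46]; G = [36, 66].
Compare endpoints: L.start < G.start, L.start < G.end, L.end > G.start, L.end < G.end.
That pattern is 'overlaps'.

overlaps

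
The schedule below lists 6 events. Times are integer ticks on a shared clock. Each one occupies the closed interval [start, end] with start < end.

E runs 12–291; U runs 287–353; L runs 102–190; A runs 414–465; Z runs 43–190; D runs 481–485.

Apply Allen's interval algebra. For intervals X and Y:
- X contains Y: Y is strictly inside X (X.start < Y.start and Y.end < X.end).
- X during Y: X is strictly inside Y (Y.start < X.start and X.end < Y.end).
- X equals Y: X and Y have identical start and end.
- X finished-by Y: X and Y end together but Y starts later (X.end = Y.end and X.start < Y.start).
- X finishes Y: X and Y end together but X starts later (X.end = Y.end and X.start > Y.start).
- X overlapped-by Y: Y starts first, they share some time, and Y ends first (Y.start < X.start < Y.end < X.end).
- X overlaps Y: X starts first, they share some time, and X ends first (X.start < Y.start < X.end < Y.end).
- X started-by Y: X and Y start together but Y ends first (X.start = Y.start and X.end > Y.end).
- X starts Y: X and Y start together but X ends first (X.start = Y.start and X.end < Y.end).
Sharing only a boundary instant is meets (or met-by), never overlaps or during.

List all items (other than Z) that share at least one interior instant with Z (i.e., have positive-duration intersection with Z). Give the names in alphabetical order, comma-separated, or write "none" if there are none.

E, L

Target Z = [43, 190].
A [414, 465] → after → no.
D [481, 485] → after → no.
E [12, 291] → contains → yes.
L [102, 190] → finishes → yes.
U [287, 353] → after → no.
Result: E, L.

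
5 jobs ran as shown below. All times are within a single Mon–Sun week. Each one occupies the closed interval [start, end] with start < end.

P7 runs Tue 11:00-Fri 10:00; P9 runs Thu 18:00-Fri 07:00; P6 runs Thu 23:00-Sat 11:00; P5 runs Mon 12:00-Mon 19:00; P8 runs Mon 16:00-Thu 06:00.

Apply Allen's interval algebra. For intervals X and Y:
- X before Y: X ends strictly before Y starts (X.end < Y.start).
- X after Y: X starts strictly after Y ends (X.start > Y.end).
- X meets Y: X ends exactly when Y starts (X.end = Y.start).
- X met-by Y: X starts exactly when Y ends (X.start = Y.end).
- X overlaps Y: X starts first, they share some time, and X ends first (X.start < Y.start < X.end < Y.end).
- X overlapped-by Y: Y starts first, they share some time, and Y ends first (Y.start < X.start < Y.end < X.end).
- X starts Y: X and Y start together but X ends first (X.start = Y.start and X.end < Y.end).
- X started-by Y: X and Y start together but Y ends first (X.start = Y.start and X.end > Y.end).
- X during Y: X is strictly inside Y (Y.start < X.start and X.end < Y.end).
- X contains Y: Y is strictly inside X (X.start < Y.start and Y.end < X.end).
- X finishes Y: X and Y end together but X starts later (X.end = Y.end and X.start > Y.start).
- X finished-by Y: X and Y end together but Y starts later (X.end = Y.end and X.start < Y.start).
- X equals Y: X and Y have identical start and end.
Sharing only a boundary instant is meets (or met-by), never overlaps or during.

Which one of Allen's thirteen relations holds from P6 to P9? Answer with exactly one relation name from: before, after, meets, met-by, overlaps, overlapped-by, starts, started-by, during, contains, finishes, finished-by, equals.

overlapped-by

P6 = [Thu 23:00, Sat 11:00]; P9 = [Thu 18:00, Fri 07:00].
Compare endpoints: P6.start > P9.start, P6.start < P9.end, P6.end > P9.start, P6.end > P9.end.
That pattern is 'overlapped-by'.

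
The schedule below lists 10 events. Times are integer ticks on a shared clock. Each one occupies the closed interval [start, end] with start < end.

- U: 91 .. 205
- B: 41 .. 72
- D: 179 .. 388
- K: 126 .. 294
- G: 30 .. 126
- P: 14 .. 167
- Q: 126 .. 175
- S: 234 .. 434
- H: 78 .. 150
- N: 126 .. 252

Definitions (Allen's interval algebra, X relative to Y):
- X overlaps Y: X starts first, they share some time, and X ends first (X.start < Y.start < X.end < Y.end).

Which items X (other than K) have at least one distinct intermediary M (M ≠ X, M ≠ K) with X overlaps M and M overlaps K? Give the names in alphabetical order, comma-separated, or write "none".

Target K = [126, 294].
Intermediaries M with M overlaps K: H, P, U.
Via H — items with X overlaps H: G.
Via P — items with X overlaps P: none.
Via U — items with X overlaps U: G, H, P.
Union: G, H, P.

G, H, P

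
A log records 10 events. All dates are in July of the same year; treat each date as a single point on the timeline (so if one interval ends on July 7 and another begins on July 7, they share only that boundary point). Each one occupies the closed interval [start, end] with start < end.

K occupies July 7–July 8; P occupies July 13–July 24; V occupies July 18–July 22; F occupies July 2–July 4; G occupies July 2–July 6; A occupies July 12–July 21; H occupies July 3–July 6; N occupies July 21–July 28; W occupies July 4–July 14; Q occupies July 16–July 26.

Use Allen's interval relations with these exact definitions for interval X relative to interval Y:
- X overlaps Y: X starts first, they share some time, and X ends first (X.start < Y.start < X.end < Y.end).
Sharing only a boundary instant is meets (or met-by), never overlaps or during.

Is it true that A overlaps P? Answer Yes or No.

A = [July 12, July 21], P = [July 13, July 24].
Actual relation of A to P: overlaps.
Asked whether 'overlaps' holds → Yes.

Yes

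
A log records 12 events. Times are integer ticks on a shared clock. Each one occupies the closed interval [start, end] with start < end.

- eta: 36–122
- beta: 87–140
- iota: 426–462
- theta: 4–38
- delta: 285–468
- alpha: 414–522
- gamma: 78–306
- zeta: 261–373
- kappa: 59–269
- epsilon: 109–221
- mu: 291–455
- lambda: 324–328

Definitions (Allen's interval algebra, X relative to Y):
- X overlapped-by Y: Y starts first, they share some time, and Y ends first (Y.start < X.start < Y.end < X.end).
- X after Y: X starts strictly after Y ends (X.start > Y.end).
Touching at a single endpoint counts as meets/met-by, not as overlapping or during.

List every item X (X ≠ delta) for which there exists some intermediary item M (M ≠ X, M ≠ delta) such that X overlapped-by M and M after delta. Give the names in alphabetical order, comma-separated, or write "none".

none

Target delta = [285, 468].
Intermediaries M with M after delta: none.
Union: none.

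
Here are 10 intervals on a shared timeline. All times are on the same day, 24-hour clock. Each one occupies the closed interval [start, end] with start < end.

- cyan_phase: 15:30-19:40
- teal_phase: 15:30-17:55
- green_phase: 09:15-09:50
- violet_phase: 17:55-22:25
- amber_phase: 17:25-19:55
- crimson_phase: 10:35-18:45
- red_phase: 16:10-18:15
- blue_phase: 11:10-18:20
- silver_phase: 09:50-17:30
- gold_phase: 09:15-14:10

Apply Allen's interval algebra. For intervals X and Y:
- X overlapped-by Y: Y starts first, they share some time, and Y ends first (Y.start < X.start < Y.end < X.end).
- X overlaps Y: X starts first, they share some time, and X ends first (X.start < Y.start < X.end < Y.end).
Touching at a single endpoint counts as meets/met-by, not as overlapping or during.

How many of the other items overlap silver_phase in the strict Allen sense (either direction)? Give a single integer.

Target silver_phase = [09:50, 17:30].
amber_phase [17:25, 19:55] → overlapped-by → counts.
blue_phase [11:10, 18:20] → overlapped-by → counts.
crimson_phase [10:35, 18:45] → overlapped-by → counts.
cyan_phase [15:30, 19:40] → overlapped-by → counts.
gold_phase [09:15, 14:10] → overlaps → counts.
green_phase [09:15, 09:50] → meets → no.
red_phase [16:10, 18:15] → overlapped-by → counts.
teal_phase [15:30, 17:55] → overlapped-by → counts.
violet_phase [17:55, 22:25] → after → no.
Total: 7.

7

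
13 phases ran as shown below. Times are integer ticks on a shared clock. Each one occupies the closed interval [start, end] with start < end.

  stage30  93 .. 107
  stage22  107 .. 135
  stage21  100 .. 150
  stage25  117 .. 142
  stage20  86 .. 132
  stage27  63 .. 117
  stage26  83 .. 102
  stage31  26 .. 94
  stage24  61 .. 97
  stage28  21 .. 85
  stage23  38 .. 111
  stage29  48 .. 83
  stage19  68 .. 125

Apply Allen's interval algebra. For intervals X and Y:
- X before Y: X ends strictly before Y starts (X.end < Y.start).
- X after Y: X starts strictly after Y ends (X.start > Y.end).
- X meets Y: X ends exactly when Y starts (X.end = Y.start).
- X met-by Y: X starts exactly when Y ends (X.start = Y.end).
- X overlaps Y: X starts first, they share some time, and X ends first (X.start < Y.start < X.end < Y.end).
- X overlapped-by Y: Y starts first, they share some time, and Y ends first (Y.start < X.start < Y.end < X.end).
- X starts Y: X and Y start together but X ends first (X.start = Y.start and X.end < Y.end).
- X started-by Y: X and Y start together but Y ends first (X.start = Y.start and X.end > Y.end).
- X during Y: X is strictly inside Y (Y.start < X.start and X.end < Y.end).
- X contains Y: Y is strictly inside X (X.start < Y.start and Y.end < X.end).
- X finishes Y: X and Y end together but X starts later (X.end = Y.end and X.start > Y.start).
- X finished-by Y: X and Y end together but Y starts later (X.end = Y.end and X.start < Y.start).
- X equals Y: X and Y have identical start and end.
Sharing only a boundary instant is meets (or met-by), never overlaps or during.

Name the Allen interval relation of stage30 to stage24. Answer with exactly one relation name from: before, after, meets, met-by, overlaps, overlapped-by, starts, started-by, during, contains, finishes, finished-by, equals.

stage30 = [93, 107]; stage24 = [61, 97].
Compare endpoints: stage30.start > stage24.start, stage30.start < stage24.end, stage30.end > stage24.start, stage30.end > stage24.end.
That pattern is 'overlapped-by'.

overlapped-by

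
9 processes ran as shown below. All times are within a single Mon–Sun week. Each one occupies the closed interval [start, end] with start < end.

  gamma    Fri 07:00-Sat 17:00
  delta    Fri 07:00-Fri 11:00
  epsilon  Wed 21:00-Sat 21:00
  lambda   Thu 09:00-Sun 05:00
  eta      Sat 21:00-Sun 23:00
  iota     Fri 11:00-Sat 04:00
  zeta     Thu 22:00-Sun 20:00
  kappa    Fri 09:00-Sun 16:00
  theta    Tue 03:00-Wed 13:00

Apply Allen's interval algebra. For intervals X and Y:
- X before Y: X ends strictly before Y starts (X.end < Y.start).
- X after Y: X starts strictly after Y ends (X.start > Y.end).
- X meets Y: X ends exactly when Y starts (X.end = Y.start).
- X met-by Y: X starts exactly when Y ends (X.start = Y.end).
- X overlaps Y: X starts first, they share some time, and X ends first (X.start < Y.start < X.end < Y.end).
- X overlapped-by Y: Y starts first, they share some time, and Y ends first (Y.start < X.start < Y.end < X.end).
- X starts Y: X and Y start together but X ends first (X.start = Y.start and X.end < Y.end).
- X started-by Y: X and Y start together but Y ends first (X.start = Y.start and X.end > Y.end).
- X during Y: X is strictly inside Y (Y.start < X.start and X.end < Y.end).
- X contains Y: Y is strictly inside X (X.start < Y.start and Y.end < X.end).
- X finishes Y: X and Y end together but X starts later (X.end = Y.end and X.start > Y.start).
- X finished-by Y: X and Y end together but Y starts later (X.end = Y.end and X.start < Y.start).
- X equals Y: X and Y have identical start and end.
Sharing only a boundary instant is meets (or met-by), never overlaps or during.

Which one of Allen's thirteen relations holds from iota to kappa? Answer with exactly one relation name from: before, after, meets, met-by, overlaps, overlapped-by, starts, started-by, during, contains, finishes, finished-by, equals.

during

iota = [Fri 11:00, Sat 04:00]; kappa = [Fri 09:00, Sun 16:00].
Compare endpoints: iota.start > kappa.start, iota.start < kappa.end, iota.end > kappa.start, iota.end < kappa.end.
That pattern is 'during'.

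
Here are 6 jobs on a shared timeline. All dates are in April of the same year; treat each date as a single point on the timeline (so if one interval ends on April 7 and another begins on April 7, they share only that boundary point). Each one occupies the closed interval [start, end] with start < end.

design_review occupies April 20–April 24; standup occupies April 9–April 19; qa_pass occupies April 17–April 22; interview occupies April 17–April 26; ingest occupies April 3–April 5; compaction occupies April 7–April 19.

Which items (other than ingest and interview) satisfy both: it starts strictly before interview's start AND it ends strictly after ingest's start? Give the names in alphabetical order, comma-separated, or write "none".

Conditions: its start is strictly before interview's start (X.start < April 17) AND its end is strictly after ingest's start (X.end > April 3).
compaction: start April 7 < April 17? ✓; end April 19 > April 3? ✓ → yes.
design_review: start April 20 < April 17? ✗; end April 24 > April 3? ✓ → no.
qa_pass: start April 17 < April 17? ✗; end April 22 > April 3? ✓ → no.
standup: start April 9 < April 17? ✓; end April 19 > April 3? ✓ → yes.
Result: compaction, standup.

compaction, standup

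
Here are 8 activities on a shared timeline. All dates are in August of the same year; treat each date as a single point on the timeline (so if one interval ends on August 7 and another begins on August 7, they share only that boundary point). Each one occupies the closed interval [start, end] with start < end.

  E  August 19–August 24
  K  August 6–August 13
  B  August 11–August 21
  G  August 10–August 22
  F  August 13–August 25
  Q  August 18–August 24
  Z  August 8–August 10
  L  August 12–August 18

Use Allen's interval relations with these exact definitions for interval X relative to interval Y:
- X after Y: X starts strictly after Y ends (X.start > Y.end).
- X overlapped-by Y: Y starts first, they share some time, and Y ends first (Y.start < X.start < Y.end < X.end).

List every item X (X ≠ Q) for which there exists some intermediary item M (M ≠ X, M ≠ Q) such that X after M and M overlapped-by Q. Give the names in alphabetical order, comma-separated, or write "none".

Target Q = [August 18, August 24].
Intermediaries M with M overlapped-by Q: none.
Union: none.

none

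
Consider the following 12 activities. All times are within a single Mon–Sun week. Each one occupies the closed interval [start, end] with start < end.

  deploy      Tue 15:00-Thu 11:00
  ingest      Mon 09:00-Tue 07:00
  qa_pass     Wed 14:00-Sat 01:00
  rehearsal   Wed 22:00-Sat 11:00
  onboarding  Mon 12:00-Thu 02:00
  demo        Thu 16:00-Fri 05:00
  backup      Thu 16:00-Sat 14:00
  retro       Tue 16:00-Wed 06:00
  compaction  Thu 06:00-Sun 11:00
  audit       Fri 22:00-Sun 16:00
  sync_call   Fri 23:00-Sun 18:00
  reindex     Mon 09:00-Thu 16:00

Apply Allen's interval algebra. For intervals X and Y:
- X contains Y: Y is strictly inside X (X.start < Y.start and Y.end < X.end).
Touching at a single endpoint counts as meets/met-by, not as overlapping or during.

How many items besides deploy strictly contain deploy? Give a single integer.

1

Target deploy = [Tue 15:00, Thu 11:00].
audit [Fri 22:00, Sun 16:00] → after → no.
backup [Thu 16:00, Sat 14:00] → after → no.
compaction [Thu 06:00, Sun 11:00] → overlapped-by → no.
demo [Thu 16:00, Fri 05:00] → after → no.
ingest [Mon 09:00, Tue 07:00] → before → no.
onboarding [Mon 12:00, Thu 02:00] → overlaps → no.
qa_pass [Wed 14:00, Sat 01:00] → overlapped-by → no.
rehearsal [Wed 22:00, Sat 11:00] → overlapped-by → no.
reindex [Mon 09:00, Thu 16:00] → contains → counts.
retro [Tue 16:00, Wed 06:00] → during → no.
sync_call [Fri 23:00, Sun 18:00] → after → no.
Total: 1.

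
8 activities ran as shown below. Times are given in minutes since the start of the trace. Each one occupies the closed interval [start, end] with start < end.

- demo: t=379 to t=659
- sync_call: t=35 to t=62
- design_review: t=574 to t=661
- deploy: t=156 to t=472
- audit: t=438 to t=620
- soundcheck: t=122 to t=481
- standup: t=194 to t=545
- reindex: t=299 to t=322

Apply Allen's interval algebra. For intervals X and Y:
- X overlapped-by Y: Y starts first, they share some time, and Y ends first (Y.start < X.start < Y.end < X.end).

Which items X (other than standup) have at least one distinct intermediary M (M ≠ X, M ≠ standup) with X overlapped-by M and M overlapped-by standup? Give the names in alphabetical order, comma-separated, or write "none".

design_review

Target standup = [t=194, t=545].
Intermediaries M with M overlapped-by standup: audit, demo.
Via audit — items with X overlapped-by audit: design_review.
Via demo — items with X overlapped-by demo: design_review.
Union: design_review.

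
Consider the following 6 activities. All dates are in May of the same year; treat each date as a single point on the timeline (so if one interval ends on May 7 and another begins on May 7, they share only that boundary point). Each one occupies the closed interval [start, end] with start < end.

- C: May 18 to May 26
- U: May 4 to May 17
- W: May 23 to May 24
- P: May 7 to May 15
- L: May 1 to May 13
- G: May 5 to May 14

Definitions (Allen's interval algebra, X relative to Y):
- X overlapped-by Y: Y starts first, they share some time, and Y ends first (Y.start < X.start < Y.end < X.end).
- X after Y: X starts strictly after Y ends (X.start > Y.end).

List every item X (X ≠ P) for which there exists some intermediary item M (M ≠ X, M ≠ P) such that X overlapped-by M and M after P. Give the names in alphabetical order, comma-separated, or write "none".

Target P = [May 7, May 15].
Intermediaries M with M after P: C, W.
Via C — items with X overlapped-by C: none.
Via W — items with X overlapped-by W: none.
Union: none.

none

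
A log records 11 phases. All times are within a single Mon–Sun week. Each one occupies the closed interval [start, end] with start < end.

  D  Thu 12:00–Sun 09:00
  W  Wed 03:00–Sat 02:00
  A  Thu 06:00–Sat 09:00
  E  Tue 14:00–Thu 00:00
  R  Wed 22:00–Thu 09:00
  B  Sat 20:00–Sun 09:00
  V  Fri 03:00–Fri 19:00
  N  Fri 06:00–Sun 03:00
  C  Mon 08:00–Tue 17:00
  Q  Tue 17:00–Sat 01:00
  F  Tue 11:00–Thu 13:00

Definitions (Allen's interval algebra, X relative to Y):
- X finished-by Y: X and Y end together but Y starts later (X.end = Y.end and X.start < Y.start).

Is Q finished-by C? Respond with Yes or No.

No

Q = [Tue 17:00, Sat 01:00], C = [Mon 08:00, Tue 17:00].
Actual relation of Q to C: met-by.
Asked whether 'finished-by' holds → No.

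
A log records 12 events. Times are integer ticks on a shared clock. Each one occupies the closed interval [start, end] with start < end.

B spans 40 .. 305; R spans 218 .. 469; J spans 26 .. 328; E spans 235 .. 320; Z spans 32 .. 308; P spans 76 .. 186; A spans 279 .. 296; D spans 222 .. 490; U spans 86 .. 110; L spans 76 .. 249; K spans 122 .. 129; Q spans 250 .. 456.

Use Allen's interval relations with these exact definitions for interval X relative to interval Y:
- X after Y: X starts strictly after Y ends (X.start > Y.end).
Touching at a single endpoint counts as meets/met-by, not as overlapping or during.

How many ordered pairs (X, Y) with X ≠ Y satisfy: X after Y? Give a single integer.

Checking all 132 ordered pairs for relation 'after'; matching pairs in alphabetical order:
(A, K): A after K ✓
(A, L): A after L ✓
(A, P): A after P ✓
(A, U): A after U ✓
(D, K): D after K ✓
(D, P): D after P ✓
(D, U): D after U ✓
(E, K): E after K ✓
(E, P): E after P ✓
(E, U): E after U ✓
(K, U): K after U ✓
(Q, K): Q after K ✓
(Q, L): Q after L ✓
(Q, P): Q after P ✓
(Q, U): Q after U ✓
(R, K): R after K ✓
(R, P): R after P ✓
(R, U): R after U ✓
Count: 18.

18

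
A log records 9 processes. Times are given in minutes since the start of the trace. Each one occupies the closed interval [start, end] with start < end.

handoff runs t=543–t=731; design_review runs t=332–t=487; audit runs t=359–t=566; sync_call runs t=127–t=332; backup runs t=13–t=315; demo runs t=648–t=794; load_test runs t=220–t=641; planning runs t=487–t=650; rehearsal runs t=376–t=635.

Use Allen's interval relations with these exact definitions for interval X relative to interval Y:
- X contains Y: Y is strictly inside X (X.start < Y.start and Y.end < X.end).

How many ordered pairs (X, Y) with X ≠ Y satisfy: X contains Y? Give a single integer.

3

Checking all 72 ordered pairs for relation 'contains'; matching pairs in alphabetical order:
(load_test, audit): load_test contains audit ✓
(load_test, design_review): load_test contains design_review ✓
(load_test, rehearsal): load_test contains rehearsal ✓
Count: 3.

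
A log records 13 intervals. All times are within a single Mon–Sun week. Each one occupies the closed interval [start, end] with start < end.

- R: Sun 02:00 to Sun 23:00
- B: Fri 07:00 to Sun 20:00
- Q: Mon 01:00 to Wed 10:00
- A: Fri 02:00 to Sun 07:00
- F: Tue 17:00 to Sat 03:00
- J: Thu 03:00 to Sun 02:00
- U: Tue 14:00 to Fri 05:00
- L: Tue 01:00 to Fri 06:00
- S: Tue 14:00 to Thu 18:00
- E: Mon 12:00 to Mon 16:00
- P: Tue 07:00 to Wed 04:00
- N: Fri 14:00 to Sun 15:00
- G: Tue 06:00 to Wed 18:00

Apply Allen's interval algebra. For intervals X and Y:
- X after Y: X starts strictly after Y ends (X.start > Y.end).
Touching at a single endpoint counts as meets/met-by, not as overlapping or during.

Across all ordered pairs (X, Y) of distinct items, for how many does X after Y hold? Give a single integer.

37

Checking all 156 ordered pairs for relation 'after'; matching pairs in alphabetical order:
(A, E): A after E ✓
(A, G): A after G ✓
(A, P): A after P ✓
(A, Q): A after Q ✓
(A, S): A after S ✓
(B, E): B after E ✓
(B, G): B after G ✓
(B, L): B after L ✓
(B, P): B after P ✓
(B, Q): B after Q ✓
(B, S): B after S ✓
(B, U): B after U ✓
(F, E): F after E ✓
(G, E): G after E ✓
(J, E): J after E ✓
(J, G): J after G ✓
(J, P): J after P ✓
(J, Q): J after Q ✓
(L, E): L after E ✓
(N, E): N after E ✓
(N, G): N after G ✓
(N, L): N after L ✓
(N, P): N after P ✓
(N, Q): N after Q ✓
... plus 13 further pairs not listed.
Count: 37.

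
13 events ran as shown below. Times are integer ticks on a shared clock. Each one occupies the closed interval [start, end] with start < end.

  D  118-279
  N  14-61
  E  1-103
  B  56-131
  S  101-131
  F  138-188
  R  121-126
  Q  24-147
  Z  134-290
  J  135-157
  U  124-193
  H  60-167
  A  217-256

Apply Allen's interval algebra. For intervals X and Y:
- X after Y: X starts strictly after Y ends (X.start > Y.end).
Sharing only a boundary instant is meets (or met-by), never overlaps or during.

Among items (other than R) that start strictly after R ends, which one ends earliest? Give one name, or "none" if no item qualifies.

Target R = [121, 126].
A [217, 256] → after → candidate.
B [56, 131] → contains → excluded.
D [118, 279] → contains → excluded.
E [1, 103] → before → excluded.
F [138, 188] → after → candidate.
H [60, 167] → contains → excluded.
J [135, 157] → after → candidate.
N [14, 61] → before → excluded.
Q [24, 147] → contains → excluded.
S [101, 131] → contains → excluded.
U [124, 193] → overlapped-by → excluded.
Z [134, 290] → after → candidate.
Among candidates, earliest end is 157 → J.

J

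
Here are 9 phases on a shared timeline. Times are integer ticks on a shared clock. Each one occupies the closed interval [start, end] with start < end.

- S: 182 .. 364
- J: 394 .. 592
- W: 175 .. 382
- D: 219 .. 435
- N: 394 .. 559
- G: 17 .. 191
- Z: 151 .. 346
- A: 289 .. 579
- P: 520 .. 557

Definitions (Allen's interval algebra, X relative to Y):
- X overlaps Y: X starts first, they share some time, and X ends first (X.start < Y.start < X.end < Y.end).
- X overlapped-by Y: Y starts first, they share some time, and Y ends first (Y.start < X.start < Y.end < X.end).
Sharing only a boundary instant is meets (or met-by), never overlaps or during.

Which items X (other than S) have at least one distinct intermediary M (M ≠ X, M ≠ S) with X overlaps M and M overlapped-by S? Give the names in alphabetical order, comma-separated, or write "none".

Target S = [182, 364].
Intermediaries M with M overlapped-by S: A, D.
Via A — items with X overlaps A: D, W, Z.
Via D — items with X overlaps D: W, Z.
Union: D, W, Z.

D, W, Z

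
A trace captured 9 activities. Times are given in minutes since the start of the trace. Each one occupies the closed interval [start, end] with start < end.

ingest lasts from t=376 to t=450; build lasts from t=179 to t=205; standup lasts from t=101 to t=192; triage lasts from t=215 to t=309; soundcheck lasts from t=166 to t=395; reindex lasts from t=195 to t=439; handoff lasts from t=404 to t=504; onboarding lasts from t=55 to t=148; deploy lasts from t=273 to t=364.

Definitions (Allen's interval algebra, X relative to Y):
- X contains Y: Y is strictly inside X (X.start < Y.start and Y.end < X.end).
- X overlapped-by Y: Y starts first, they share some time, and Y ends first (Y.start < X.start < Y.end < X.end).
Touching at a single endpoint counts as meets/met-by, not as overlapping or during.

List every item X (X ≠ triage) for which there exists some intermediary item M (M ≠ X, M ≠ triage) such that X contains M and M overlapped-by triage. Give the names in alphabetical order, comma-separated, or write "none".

reindex, soundcheck

Target triage = [t=215, t=309].
Intermediaries M with M overlapped-by triage: deploy.
Via deploy — items with X contains deploy: reindex, soundcheck.
Union: reindex, soundcheck.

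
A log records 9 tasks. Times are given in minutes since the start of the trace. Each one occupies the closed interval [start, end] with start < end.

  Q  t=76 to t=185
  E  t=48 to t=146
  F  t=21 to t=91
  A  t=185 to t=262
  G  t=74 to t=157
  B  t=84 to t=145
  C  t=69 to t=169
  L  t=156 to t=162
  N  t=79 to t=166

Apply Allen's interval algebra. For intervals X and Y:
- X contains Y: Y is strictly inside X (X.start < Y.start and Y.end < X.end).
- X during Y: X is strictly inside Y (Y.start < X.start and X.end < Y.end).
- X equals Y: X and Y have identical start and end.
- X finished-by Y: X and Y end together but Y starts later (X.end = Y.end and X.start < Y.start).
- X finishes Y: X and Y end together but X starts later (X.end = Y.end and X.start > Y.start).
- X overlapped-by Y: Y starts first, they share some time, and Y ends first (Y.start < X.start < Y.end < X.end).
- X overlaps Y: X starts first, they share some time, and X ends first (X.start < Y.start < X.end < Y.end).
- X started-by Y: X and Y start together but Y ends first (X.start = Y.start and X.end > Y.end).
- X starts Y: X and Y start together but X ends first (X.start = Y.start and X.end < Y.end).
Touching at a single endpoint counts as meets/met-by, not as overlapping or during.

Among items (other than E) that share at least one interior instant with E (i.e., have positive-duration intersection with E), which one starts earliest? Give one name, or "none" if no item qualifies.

Target E = [t=48, t=146].
A [t=185, t=262] → after → excluded.
B [t=84, t=145] → during → candidate.
C [t=69, t=169] → overlapped-by → candidate.
F [t=21, t=91] → overlaps → candidate.
G [t=74, t=157] → overlapped-by → candidate.
L [t=156, t=162] → after → excluded.
N [t=79, t=166] → overlapped-by → candidate.
Q [t=76, t=185] → overlapped-by → candidate.
Among candidates, earliest start is t=21 → F.

F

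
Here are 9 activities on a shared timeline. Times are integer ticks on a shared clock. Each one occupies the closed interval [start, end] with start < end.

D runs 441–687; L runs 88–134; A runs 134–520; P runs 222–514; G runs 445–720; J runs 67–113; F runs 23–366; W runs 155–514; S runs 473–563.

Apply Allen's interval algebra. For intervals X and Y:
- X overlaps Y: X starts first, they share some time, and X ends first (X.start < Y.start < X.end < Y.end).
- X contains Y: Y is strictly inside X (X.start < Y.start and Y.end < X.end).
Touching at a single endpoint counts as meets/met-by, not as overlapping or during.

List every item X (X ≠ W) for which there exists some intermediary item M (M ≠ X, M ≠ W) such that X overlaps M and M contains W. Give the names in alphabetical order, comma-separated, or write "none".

F

Target W = [155, 514].
Intermediaries M with M contains W: A.
Via A — items with X overlaps A: F.
Union: F.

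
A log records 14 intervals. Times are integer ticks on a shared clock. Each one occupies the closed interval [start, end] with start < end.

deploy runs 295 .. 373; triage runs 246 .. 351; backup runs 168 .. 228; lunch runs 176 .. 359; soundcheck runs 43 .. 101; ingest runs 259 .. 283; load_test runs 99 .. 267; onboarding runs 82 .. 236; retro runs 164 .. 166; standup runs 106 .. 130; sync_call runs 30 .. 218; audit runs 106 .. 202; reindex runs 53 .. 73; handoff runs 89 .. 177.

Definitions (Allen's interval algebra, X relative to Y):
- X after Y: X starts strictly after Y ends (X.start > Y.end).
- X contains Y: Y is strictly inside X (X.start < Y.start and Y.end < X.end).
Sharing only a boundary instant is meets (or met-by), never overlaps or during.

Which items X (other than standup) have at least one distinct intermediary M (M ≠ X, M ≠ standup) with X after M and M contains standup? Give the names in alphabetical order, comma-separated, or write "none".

Target standup = [106, 130].
Intermediaries M with M contains standup: handoff, load_test, onboarding, sync_call.
Via handoff — items with X after handoff: deploy, ingest, triage.
Via load_test — items with X after load_test: deploy.
Via onboarding — items with X after onboarding: deploy, ingest, triage.
Via sync_call — items with X after sync_call: deploy, ingest, triage.
Union: deploy, ingest, triage.

deploy, ingest, triage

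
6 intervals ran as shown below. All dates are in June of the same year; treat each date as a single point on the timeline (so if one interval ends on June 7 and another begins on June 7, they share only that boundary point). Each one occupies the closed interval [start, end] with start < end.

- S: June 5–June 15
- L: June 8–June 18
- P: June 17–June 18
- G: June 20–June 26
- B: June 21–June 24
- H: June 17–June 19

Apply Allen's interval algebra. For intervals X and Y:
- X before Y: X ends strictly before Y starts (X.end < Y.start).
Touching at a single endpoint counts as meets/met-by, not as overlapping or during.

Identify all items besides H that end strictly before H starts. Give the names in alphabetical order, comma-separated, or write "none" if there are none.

Target H = [June 17, June 19].
B [June 21, June 24] → after → no.
G [June 20, June 26] → after → no.
L [June 8, June 18] → overlaps → no.
P [June 17, June 18] → starts → no.
S [June 5, June 15] → before → yes.
Result: S.

S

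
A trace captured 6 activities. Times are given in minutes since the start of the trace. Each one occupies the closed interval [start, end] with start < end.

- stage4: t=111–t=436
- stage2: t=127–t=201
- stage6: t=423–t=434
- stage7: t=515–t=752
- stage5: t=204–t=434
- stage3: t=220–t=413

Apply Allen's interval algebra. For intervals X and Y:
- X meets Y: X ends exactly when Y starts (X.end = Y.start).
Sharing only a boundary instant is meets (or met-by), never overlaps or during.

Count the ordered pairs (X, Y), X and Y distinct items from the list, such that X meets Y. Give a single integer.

Checking all 30 ordered pairs for relation 'meets'; matching pairs in alphabetical order:
No pair satisfies it.
Count: 0.

0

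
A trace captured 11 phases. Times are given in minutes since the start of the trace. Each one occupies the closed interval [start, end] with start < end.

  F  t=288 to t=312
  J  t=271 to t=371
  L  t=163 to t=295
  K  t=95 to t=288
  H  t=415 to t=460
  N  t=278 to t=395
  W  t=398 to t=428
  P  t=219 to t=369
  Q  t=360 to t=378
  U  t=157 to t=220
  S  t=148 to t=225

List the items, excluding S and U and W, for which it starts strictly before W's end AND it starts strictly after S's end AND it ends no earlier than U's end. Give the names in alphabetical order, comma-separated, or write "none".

F, H, J, N, Q

Conditions: its start is strictly before W's end (X.start < t=428) AND its start is strictly after S's end (X.start > t=225) AND its end is no earlier than U's end (X.end >= t=220).
F: start t=288 < t=428? ✓; start t=288 > t=225? ✓; end t=312 >= t=220? ✓ → yes.
H: start t=415 < t=428? ✓; start t=415 > t=225? ✓; end t=460 >= t=220? ✓ → yes.
J: start t=271 < t=428? ✓; start t=271 > t=225? ✓; end t=371 >= t=220? ✓ → yes.
K: start t=95 < t=428? ✓; start t=95 > t=225? ✗; end t=288 >= t=220? ✓ → no.
L: start t=163 < t=428? ✓; start t=163 > t=225? ✗; end t=295 >= t=220? ✓ → no.
N: start t=278 < t=428? ✓; start t=278 > t=225? ✓; end t=395 >= t=220? ✓ → yes.
P: start t=219 < t=428? ✓; start t=219 > t=225? ✗; end t=369 >= t=220? ✓ → no.
Q: start t=360 < t=428? ✓; start t=360 > t=225? ✓; end t=378 >= t=220? ✓ → yes.
Result: F, H, J, N, Q.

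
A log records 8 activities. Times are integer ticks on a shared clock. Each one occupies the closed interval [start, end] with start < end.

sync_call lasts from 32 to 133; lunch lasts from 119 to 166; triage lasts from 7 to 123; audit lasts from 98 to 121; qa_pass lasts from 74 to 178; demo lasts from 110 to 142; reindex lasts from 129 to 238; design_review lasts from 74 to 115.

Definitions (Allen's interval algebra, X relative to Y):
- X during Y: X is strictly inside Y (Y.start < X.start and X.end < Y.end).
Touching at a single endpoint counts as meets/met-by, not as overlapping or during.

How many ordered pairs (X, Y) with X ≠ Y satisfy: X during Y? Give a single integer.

Checking all 56 ordered pairs for relation 'during'; matching pairs in alphabetical order:
(audit, qa_pass): audit during qa_pass ✓
(audit, sync_call): audit during sync_call ✓
(audit, triage): audit during triage ✓
(demo, qa_pass): demo during qa_pass ✓
(design_review, sync_call): design_review during sync_call ✓
(design_review, triage): design_review during triage ✓
(lunch, qa_pass): lunch during qa_pass ✓
Count: 7.

7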